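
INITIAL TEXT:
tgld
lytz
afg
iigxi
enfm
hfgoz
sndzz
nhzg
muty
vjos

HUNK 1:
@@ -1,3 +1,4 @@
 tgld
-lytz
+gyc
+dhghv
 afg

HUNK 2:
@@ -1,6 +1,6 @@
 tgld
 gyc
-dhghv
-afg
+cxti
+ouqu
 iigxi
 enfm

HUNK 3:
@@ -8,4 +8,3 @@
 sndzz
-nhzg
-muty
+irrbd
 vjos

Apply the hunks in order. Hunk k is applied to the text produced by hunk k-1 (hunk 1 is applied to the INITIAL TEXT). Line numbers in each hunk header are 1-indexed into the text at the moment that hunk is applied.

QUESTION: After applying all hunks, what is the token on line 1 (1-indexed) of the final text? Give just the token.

Hunk 1: at line 1 remove [lytz] add [gyc,dhghv] -> 11 lines: tgld gyc dhghv afg iigxi enfm hfgoz sndzz nhzg muty vjos
Hunk 2: at line 1 remove [dhghv,afg] add [cxti,ouqu] -> 11 lines: tgld gyc cxti ouqu iigxi enfm hfgoz sndzz nhzg muty vjos
Hunk 3: at line 8 remove [nhzg,muty] add [irrbd] -> 10 lines: tgld gyc cxti ouqu iigxi enfm hfgoz sndzz irrbd vjos
Final line 1: tgld

Answer: tgld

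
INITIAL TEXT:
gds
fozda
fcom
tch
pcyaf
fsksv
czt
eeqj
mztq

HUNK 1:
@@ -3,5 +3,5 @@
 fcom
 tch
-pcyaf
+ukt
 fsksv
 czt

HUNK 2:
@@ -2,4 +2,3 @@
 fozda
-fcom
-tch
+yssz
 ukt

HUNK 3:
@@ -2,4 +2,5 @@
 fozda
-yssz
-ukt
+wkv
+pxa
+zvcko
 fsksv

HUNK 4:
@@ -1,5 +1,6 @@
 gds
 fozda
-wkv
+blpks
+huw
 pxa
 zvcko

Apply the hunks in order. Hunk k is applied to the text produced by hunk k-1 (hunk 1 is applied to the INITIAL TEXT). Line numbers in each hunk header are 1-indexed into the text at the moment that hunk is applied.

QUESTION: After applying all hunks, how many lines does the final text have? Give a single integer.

Hunk 1: at line 3 remove [pcyaf] add [ukt] -> 9 lines: gds fozda fcom tch ukt fsksv czt eeqj mztq
Hunk 2: at line 2 remove [fcom,tch] add [yssz] -> 8 lines: gds fozda yssz ukt fsksv czt eeqj mztq
Hunk 3: at line 2 remove [yssz,ukt] add [wkv,pxa,zvcko] -> 9 lines: gds fozda wkv pxa zvcko fsksv czt eeqj mztq
Hunk 4: at line 1 remove [wkv] add [blpks,huw] -> 10 lines: gds fozda blpks huw pxa zvcko fsksv czt eeqj mztq
Final line count: 10

Answer: 10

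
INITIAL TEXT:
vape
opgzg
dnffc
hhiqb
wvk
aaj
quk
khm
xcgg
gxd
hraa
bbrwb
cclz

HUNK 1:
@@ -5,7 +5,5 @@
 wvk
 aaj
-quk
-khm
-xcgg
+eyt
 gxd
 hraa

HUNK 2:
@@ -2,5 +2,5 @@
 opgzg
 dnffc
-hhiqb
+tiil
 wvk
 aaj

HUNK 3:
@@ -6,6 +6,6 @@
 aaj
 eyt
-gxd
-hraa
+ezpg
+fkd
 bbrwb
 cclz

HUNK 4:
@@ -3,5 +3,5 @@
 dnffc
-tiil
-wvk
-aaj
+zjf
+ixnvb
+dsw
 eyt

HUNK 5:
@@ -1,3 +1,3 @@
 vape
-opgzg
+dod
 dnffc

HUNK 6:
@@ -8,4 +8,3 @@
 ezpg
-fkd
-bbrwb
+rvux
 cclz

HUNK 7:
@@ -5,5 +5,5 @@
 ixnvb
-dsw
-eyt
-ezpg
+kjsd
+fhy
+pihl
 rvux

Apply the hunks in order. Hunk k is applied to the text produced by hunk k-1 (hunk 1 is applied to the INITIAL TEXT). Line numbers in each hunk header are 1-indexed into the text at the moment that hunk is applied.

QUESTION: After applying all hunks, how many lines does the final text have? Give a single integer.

Hunk 1: at line 5 remove [quk,khm,xcgg] add [eyt] -> 11 lines: vape opgzg dnffc hhiqb wvk aaj eyt gxd hraa bbrwb cclz
Hunk 2: at line 2 remove [hhiqb] add [tiil] -> 11 lines: vape opgzg dnffc tiil wvk aaj eyt gxd hraa bbrwb cclz
Hunk 3: at line 6 remove [gxd,hraa] add [ezpg,fkd] -> 11 lines: vape opgzg dnffc tiil wvk aaj eyt ezpg fkd bbrwb cclz
Hunk 4: at line 3 remove [tiil,wvk,aaj] add [zjf,ixnvb,dsw] -> 11 lines: vape opgzg dnffc zjf ixnvb dsw eyt ezpg fkd bbrwb cclz
Hunk 5: at line 1 remove [opgzg] add [dod] -> 11 lines: vape dod dnffc zjf ixnvb dsw eyt ezpg fkd bbrwb cclz
Hunk 6: at line 8 remove [fkd,bbrwb] add [rvux] -> 10 lines: vape dod dnffc zjf ixnvb dsw eyt ezpg rvux cclz
Hunk 7: at line 5 remove [dsw,eyt,ezpg] add [kjsd,fhy,pihl] -> 10 lines: vape dod dnffc zjf ixnvb kjsd fhy pihl rvux cclz
Final line count: 10

Answer: 10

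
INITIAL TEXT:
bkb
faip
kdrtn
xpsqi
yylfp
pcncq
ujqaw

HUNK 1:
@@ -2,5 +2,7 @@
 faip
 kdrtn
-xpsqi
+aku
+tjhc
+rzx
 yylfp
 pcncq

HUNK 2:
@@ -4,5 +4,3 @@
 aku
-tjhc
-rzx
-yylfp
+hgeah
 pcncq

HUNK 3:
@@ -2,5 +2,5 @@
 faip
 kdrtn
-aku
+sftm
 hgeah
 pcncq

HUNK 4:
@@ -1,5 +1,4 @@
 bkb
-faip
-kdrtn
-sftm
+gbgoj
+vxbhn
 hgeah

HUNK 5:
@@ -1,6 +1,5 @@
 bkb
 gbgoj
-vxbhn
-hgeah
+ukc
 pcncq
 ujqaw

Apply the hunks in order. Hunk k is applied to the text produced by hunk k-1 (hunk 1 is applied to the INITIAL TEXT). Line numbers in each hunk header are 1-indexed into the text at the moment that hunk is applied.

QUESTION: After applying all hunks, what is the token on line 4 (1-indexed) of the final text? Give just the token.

Hunk 1: at line 2 remove [xpsqi] add [aku,tjhc,rzx] -> 9 lines: bkb faip kdrtn aku tjhc rzx yylfp pcncq ujqaw
Hunk 2: at line 4 remove [tjhc,rzx,yylfp] add [hgeah] -> 7 lines: bkb faip kdrtn aku hgeah pcncq ujqaw
Hunk 3: at line 2 remove [aku] add [sftm] -> 7 lines: bkb faip kdrtn sftm hgeah pcncq ujqaw
Hunk 4: at line 1 remove [faip,kdrtn,sftm] add [gbgoj,vxbhn] -> 6 lines: bkb gbgoj vxbhn hgeah pcncq ujqaw
Hunk 5: at line 1 remove [vxbhn,hgeah] add [ukc] -> 5 lines: bkb gbgoj ukc pcncq ujqaw
Final line 4: pcncq

Answer: pcncq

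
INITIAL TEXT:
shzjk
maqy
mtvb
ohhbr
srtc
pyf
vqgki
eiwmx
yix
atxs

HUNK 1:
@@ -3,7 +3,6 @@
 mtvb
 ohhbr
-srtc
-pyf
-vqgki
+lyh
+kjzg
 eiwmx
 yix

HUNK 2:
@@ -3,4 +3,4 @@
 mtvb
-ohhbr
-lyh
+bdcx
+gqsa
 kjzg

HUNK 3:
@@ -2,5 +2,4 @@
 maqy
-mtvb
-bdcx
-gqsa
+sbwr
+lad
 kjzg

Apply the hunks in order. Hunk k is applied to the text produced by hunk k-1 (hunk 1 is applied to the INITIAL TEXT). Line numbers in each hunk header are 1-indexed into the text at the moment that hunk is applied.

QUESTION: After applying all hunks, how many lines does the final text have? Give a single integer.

Answer: 8

Derivation:
Hunk 1: at line 3 remove [srtc,pyf,vqgki] add [lyh,kjzg] -> 9 lines: shzjk maqy mtvb ohhbr lyh kjzg eiwmx yix atxs
Hunk 2: at line 3 remove [ohhbr,lyh] add [bdcx,gqsa] -> 9 lines: shzjk maqy mtvb bdcx gqsa kjzg eiwmx yix atxs
Hunk 3: at line 2 remove [mtvb,bdcx,gqsa] add [sbwr,lad] -> 8 lines: shzjk maqy sbwr lad kjzg eiwmx yix atxs
Final line count: 8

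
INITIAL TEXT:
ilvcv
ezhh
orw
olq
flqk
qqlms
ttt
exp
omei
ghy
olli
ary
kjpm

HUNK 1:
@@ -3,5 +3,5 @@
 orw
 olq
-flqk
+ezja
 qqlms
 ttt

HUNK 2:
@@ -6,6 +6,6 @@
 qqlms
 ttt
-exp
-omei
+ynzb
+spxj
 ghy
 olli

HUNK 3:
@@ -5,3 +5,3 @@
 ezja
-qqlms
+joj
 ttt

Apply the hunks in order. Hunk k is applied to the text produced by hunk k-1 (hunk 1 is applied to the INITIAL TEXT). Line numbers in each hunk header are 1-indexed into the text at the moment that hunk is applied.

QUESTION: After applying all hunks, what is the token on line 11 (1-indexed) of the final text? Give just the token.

Answer: olli

Derivation:
Hunk 1: at line 3 remove [flqk] add [ezja] -> 13 lines: ilvcv ezhh orw olq ezja qqlms ttt exp omei ghy olli ary kjpm
Hunk 2: at line 6 remove [exp,omei] add [ynzb,spxj] -> 13 lines: ilvcv ezhh orw olq ezja qqlms ttt ynzb spxj ghy olli ary kjpm
Hunk 3: at line 5 remove [qqlms] add [joj] -> 13 lines: ilvcv ezhh orw olq ezja joj ttt ynzb spxj ghy olli ary kjpm
Final line 11: olli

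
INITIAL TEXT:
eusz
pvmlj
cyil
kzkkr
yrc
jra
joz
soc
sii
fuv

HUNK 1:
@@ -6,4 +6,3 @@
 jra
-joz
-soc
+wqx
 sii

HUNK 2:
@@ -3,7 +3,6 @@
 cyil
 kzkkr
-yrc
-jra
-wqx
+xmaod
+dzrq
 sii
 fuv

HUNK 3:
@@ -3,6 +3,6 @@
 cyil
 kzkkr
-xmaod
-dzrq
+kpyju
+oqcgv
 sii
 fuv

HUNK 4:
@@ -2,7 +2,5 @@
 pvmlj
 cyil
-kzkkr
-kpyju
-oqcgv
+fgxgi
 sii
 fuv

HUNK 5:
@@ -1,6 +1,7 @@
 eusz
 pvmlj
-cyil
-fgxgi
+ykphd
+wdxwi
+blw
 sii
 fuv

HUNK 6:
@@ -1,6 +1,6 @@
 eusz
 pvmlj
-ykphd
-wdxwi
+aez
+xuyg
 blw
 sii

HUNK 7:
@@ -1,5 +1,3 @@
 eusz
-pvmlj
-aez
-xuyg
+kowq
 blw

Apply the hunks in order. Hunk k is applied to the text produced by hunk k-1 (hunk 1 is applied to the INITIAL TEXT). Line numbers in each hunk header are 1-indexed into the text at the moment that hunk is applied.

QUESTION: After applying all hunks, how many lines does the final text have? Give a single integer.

Hunk 1: at line 6 remove [joz,soc] add [wqx] -> 9 lines: eusz pvmlj cyil kzkkr yrc jra wqx sii fuv
Hunk 2: at line 3 remove [yrc,jra,wqx] add [xmaod,dzrq] -> 8 lines: eusz pvmlj cyil kzkkr xmaod dzrq sii fuv
Hunk 3: at line 3 remove [xmaod,dzrq] add [kpyju,oqcgv] -> 8 lines: eusz pvmlj cyil kzkkr kpyju oqcgv sii fuv
Hunk 4: at line 2 remove [kzkkr,kpyju,oqcgv] add [fgxgi] -> 6 lines: eusz pvmlj cyil fgxgi sii fuv
Hunk 5: at line 1 remove [cyil,fgxgi] add [ykphd,wdxwi,blw] -> 7 lines: eusz pvmlj ykphd wdxwi blw sii fuv
Hunk 6: at line 1 remove [ykphd,wdxwi] add [aez,xuyg] -> 7 lines: eusz pvmlj aez xuyg blw sii fuv
Hunk 7: at line 1 remove [pvmlj,aez,xuyg] add [kowq] -> 5 lines: eusz kowq blw sii fuv
Final line count: 5

Answer: 5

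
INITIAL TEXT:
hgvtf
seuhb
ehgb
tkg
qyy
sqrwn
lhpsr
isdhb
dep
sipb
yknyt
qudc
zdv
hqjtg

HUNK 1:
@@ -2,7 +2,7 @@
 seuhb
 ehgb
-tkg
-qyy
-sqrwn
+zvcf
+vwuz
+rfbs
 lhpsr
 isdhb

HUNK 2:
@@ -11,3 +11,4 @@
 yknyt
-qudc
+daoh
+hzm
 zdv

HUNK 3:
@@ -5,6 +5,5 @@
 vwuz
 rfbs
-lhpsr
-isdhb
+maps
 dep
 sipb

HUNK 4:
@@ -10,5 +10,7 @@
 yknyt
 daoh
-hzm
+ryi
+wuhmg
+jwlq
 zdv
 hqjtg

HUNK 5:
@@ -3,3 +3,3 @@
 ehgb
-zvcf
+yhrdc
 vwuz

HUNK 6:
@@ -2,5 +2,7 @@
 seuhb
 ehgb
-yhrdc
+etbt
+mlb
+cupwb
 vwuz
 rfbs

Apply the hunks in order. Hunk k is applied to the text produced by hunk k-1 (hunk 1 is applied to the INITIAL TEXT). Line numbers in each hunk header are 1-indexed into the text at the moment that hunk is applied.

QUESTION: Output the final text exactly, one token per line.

Answer: hgvtf
seuhb
ehgb
etbt
mlb
cupwb
vwuz
rfbs
maps
dep
sipb
yknyt
daoh
ryi
wuhmg
jwlq
zdv
hqjtg

Derivation:
Hunk 1: at line 2 remove [tkg,qyy,sqrwn] add [zvcf,vwuz,rfbs] -> 14 lines: hgvtf seuhb ehgb zvcf vwuz rfbs lhpsr isdhb dep sipb yknyt qudc zdv hqjtg
Hunk 2: at line 11 remove [qudc] add [daoh,hzm] -> 15 lines: hgvtf seuhb ehgb zvcf vwuz rfbs lhpsr isdhb dep sipb yknyt daoh hzm zdv hqjtg
Hunk 3: at line 5 remove [lhpsr,isdhb] add [maps] -> 14 lines: hgvtf seuhb ehgb zvcf vwuz rfbs maps dep sipb yknyt daoh hzm zdv hqjtg
Hunk 4: at line 10 remove [hzm] add [ryi,wuhmg,jwlq] -> 16 lines: hgvtf seuhb ehgb zvcf vwuz rfbs maps dep sipb yknyt daoh ryi wuhmg jwlq zdv hqjtg
Hunk 5: at line 3 remove [zvcf] add [yhrdc] -> 16 lines: hgvtf seuhb ehgb yhrdc vwuz rfbs maps dep sipb yknyt daoh ryi wuhmg jwlq zdv hqjtg
Hunk 6: at line 2 remove [yhrdc] add [etbt,mlb,cupwb] -> 18 lines: hgvtf seuhb ehgb etbt mlb cupwb vwuz rfbs maps dep sipb yknyt daoh ryi wuhmg jwlq zdv hqjtg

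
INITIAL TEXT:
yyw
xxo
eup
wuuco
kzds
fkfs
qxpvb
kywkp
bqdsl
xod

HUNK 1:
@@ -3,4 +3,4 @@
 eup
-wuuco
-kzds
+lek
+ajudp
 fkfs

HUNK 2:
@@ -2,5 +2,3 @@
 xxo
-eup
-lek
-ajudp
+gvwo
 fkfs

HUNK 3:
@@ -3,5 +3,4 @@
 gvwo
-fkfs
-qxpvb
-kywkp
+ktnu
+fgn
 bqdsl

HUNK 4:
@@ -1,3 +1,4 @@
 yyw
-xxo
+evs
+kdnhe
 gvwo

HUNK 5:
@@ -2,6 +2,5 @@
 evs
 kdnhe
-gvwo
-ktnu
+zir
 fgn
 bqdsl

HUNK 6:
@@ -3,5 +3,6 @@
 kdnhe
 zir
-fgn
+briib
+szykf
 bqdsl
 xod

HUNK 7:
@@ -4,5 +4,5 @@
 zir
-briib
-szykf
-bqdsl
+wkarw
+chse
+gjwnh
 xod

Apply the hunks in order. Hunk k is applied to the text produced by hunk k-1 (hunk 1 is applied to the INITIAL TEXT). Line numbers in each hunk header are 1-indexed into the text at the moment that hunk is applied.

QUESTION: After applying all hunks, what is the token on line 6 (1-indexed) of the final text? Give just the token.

Answer: chse

Derivation:
Hunk 1: at line 3 remove [wuuco,kzds] add [lek,ajudp] -> 10 lines: yyw xxo eup lek ajudp fkfs qxpvb kywkp bqdsl xod
Hunk 2: at line 2 remove [eup,lek,ajudp] add [gvwo] -> 8 lines: yyw xxo gvwo fkfs qxpvb kywkp bqdsl xod
Hunk 3: at line 3 remove [fkfs,qxpvb,kywkp] add [ktnu,fgn] -> 7 lines: yyw xxo gvwo ktnu fgn bqdsl xod
Hunk 4: at line 1 remove [xxo] add [evs,kdnhe] -> 8 lines: yyw evs kdnhe gvwo ktnu fgn bqdsl xod
Hunk 5: at line 2 remove [gvwo,ktnu] add [zir] -> 7 lines: yyw evs kdnhe zir fgn bqdsl xod
Hunk 6: at line 3 remove [fgn] add [briib,szykf] -> 8 lines: yyw evs kdnhe zir briib szykf bqdsl xod
Hunk 7: at line 4 remove [briib,szykf,bqdsl] add [wkarw,chse,gjwnh] -> 8 lines: yyw evs kdnhe zir wkarw chse gjwnh xod
Final line 6: chse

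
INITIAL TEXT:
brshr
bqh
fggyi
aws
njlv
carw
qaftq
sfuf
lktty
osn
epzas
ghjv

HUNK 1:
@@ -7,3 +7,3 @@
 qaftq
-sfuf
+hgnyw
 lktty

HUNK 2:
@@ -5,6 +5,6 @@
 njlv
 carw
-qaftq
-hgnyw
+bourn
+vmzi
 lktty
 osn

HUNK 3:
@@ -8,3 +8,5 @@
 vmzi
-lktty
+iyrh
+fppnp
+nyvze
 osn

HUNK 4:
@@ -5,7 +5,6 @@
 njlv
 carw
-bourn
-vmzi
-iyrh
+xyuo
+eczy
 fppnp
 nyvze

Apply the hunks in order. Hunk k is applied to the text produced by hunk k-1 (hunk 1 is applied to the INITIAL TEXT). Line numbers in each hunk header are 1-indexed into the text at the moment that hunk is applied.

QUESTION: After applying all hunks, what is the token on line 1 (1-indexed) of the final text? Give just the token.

Answer: brshr

Derivation:
Hunk 1: at line 7 remove [sfuf] add [hgnyw] -> 12 lines: brshr bqh fggyi aws njlv carw qaftq hgnyw lktty osn epzas ghjv
Hunk 2: at line 5 remove [qaftq,hgnyw] add [bourn,vmzi] -> 12 lines: brshr bqh fggyi aws njlv carw bourn vmzi lktty osn epzas ghjv
Hunk 3: at line 8 remove [lktty] add [iyrh,fppnp,nyvze] -> 14 lines: brshr bqh fggyi aws njlv carw bourn vmzi iyrh fppnp nyvze osn epzas ghjv
Hunk 4: at line 5 remove [bourn,vmzi,iyrh] add [xyuo,eczy] -> 13 lines: brshr bqh fggyi aws njlv carw xyuo eczy fppnp nyvze osn epzas ghjv
Final line 1: brshr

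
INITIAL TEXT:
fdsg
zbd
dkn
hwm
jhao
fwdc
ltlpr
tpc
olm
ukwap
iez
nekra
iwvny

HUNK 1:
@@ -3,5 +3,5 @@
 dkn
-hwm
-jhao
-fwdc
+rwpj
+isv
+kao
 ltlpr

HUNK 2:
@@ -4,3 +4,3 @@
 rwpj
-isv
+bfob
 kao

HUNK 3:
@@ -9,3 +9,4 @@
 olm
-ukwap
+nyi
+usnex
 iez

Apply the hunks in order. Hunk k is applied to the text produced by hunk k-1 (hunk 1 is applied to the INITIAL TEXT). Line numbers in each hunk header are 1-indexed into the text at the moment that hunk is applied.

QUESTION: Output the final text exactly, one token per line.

Answer: fdsg
zbd
dkn
rwpj
bfob
kao
ltlpr
tpc
olm
nyi
usnex
iez
nekra
iwvny

Derivation:
Hunk 1: at line 3 remove [hwm,jhao,fwdc] add [rwpj,isv,kao] -> 13 lines: fdsg zbd dkn rwpj isv kao ltlpr tpc olm ukwap iez nekra iwvny
Hunk 2: at line 4 remove [isv] add [bfob] -> 13 lines: fdsg zbd dkn rwpj bfob kao ltlpr tpc olm ukwap iez nekra iwvny
Hunk 3: at line 9 remove [ukwap] add [nyi,usnex] -> 14 lines: fdsg zbd dkn rwpj bfob kao ltlpr tpc olm nyi usnex iez nekra iwvny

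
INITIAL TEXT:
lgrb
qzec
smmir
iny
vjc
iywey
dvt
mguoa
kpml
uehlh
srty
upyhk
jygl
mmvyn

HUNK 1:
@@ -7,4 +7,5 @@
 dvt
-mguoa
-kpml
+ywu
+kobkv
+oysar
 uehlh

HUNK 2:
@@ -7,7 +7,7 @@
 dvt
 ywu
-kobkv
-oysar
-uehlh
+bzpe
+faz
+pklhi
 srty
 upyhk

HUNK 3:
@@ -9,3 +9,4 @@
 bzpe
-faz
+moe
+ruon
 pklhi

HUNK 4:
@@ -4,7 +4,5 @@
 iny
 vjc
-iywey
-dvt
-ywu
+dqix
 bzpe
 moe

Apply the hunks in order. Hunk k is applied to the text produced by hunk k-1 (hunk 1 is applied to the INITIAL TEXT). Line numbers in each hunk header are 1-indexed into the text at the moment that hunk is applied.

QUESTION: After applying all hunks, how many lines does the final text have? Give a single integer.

Hunk 1: at line 7 remove [mguoa,kpml] add [ywu,kobkv,oysar] -> 15 lines: lgrb qzec smmir iny vjc iywey dvt ywu kobkv oysar uehlh srty upyhk jygl mmvyn
Hunk 2: at line 7 remove [kobkv,oysar,uehlh] add [bzpe,faz,pklhi] -> 15 lines: lgrb qzec smmir iny vjc iywey dvt ywu bzpe faz pklhi srty upyhk jygl mmvyn
Hunk 3: at line 9 remove [faz] add [moe,ruon] -> 16 lines: lgrb qzec smmir iny vjc iywey dvt ywu bzpe moe ruon pklhi srty upyhk jygl mmvyn
Hunk 4: at line 4 remove [iywey,dvt,ywu] add [dqix] -> 14 lines: lgrb qzec smmir iny vjc dqix bzpe moe ruon pklhi srty upyhk jygl mmvyn
Final line count: 14

Answer: 14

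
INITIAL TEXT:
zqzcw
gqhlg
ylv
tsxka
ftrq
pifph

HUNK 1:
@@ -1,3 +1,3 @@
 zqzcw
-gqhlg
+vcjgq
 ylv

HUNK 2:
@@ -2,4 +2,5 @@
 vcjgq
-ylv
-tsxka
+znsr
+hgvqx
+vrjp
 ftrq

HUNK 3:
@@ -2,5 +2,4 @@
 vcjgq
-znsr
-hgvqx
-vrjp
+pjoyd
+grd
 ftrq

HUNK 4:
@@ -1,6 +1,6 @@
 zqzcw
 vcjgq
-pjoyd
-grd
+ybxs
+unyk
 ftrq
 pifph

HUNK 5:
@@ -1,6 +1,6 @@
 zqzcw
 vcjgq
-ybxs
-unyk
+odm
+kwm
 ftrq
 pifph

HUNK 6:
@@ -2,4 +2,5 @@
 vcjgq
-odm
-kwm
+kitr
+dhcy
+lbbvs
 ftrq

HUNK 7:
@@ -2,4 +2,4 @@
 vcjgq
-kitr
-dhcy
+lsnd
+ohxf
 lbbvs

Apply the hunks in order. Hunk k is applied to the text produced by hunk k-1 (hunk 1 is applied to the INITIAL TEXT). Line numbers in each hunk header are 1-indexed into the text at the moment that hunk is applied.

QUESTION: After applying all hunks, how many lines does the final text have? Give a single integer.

Hunk 1: at line 1 remove [gqhlg] add [vcjgq] -> 6 lines: zqzcw vcjgq ylv tsxka ftrq pifph
Hunk 2: at line 2 remove [ylv,tsxka] add [znsr,hgvqx,vrjp] -> 7 lines: zqzcw vcjgq znsr hgvqx vrjp ftrq pifph
Hunk 3: at line 2 remove [znsr,hgvqx,vrjp] add [pjoyd,grd] -> 6 lines: zqzcw vcjgq pjoyd grd ftrq pifph
Hunk 4: at line 1 remove [pjoyd,grd] add [ybxs,unyk] -> 6 lines: zqzcw vcjgq ybxs unyk ftrq pifph
Hunk 5: at line 1 remove [ybxs,unyk] add [odm,kwm] -> 6 lines: zqzcw vcjgq odm kwm ftrq pifph
Hunk 6: at line 2 remove [odm,kwm] add [kitr,dhcy,lbbvs] -> 7 lines: zqzcw vcjgq kitr dhcy lbbvs ftrq pifph
Hunk 7: at line 2 remove [kitr,dhcy] add [lsnd,ohxf] -> 7 lines: zqzcw vcjgq lsnd ohxf lbbvs ftrq pifph
Final line count: 7

Answer: 7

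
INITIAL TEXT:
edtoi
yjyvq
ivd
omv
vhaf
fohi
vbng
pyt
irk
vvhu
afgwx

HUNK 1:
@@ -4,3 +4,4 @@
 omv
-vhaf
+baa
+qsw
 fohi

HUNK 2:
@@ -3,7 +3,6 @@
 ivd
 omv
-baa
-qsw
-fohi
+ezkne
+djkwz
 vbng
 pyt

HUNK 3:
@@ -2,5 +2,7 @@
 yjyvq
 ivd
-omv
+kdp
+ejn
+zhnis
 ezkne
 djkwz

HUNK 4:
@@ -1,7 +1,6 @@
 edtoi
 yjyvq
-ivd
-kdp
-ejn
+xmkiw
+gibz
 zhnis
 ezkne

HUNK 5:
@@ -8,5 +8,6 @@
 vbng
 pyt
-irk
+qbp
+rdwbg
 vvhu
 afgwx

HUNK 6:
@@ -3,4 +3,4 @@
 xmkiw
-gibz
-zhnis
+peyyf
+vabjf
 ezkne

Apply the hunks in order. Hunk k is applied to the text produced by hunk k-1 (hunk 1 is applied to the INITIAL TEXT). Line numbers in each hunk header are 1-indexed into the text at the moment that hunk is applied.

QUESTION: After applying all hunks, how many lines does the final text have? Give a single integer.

Hunk 1: at line 4 remove [vhaf] add [baa,qsw] -> 12 lines: edtoi yjyvq ivd omv baa qsw fohi vbng pyt irk vvhu afgwx
Hunk 2: at line 3 remove [baa,qsw,fohi] add [ezkne,djkwz] -> 11 lines: edtoi yjyvq ivd omv ezkne djkwz vbng pyt irk vvhu afgwx
Hunk 3: at line 2 remove [omv] add [kdp,ejn,zhnis] -> 13 lines: edtoi yjyvq ivd kdp ejn zhnis ezkne djkwz vbng pyt irk vvhu afgwx
Hunk 4: at line 1 remove [ivd,kdp,ejn] add [xmkiw,gibz] -> 12 lines: edtoi yjyvq xmkiw gibz zhnis ezkne djkwz vbng pyt irk vvhu afgwx
Hunk 5: at line 8 remove [irk] add [qbp,rdwbg] -> 13 lines: edtoi yjyvq xmkiw gibz zhnis ezkne djkwz vbng pyt qbp rdwbg vvhu afgwx
Hunk 6: at line 3 remove [gibz,zhnis] add [peyyf,vabjf] -> 13 lines: edtoi yjyvq xmkiw peyyf vabjf ezkne djkwz vbng pyt qbp rdwbg vvhu afgwx
Final line count: 13

Answer: 13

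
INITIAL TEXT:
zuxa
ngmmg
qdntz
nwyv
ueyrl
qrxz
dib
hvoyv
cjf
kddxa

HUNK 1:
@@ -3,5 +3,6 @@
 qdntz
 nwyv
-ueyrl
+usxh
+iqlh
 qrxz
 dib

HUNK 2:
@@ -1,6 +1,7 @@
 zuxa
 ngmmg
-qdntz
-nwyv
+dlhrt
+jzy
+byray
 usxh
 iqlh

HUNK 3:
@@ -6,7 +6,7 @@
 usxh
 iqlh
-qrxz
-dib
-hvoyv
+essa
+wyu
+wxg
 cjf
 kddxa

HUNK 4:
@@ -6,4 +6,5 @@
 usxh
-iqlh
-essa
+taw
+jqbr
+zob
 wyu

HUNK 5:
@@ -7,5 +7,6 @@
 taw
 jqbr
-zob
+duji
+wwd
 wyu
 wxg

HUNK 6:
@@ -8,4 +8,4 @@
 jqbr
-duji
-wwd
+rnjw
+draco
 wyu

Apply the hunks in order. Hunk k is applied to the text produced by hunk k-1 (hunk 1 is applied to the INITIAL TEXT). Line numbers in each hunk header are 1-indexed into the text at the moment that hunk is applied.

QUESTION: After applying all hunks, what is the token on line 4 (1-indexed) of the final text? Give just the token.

Hunk 1: at line 3 remove [ueyrl] add [usxh,iqlh] -> 11 lines: zuxa ngmmg qdntz nwyv usxh iqlh qrxz dib hvoyv cjf kddxa
Hunk 2: at line 1 remove [qdntz,nwyv] add [dlhrt,jzy,byray] -> 12 lines: zuxa ngmmg dlhrt jzy byray usxh iqlh qrxz dib hvoyv cjf kddxa
Hunk 3: at line 6 remove [qrxz,dib,hvoyv] add [essa,wyu,wxg] -> 12 lines: zuxa ngmmg dlhrt jzy byray usxh iqlh essa wyu wxg cjf kddxa
Hunk 4: at line 6 remove [iqlh,essa] add [taw,jqbr,zob] -> 13 lines: zuxa ngmmg dlhrt jzy byray usxh taw jqbr zob wyu wxg cjf kddxa
Hunk 5: at line 7 remove [zob] add [duji,wwd] -> 14 lines: zuxa ngmmg dlhrt jzy byray usxh taw jqbr duji wwd wyu wxg cjf kddxa
Hunk 6: at line 8 remove [duji,wwd] add [rnjw,draco] -> 14 lines: zuxa ngmmg dlhrt jzy byray usxh taw jqbr rnjw draco wyu wxg cjf kddxa
Final line 4: jzy

Answer: jzy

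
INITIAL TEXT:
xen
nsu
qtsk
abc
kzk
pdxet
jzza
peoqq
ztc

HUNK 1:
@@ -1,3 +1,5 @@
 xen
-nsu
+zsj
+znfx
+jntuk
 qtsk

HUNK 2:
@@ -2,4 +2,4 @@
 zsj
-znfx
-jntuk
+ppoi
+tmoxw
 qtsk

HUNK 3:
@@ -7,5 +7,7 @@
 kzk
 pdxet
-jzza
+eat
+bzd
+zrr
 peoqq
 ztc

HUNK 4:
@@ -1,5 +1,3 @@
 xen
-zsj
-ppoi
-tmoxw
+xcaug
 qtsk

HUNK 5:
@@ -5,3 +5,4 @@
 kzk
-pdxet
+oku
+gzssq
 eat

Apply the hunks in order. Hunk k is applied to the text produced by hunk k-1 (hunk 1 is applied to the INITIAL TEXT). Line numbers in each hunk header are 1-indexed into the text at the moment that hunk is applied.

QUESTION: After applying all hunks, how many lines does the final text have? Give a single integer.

Answer: 12

Derivation:
Hunk 1: at line 1 remove [nsu] add [zsj,znfx,jntuk] -> 11 lines: xen zsj znfx jntuk qtsk abc kzk pdxet jzza peoqq ztc
Hunk 2: at line 2 remove [znfx,jntuk] add [ppoi,tmoxw] -> 11 lines: xen zsj ppoi tmoxw qtsk abc kzk pdxet jzza peoqq ztc
Hunk 3: at line 7 remove [jzza] add [eat,bzd,zrr] -> 13 lines: xen zsj ppoi tmoxw qtsk abc kzk pdxet eat bzd zrr peoqq ztc
Hunk 4: at line 1 remove [zsj,ppoi,tmoxw] add [xcaug] -> 11 lines: xen xcaug qtsk abc kzk pdxet eat bzd zrr peoqq ztc
Hunk 5: at line 5 remove [pdxet] add [oku,gzssq] -> 12 lines: xen xcaug qtsk abc kzk oku gzssq eat bzd zrr peoqq ztc
Final line count: 12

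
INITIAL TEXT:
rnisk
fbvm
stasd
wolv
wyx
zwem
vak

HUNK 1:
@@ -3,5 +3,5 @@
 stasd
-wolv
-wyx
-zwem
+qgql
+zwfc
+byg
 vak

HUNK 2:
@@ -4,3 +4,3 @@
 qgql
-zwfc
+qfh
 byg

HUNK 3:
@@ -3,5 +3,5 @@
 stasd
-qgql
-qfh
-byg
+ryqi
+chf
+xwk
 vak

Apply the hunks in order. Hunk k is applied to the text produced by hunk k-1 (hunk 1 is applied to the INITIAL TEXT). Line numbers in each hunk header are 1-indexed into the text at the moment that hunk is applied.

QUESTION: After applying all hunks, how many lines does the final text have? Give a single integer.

Hunk 1: at line 3 remove [wolv,wyx,zwem] add [qgql,zwfc,byg] -> 7 lines: rnisk fbvm stasd qgql zwfc byg vak
Hunk 2: at line 4 remove [zwfc] add [qfh] -> 7 lines: rnisk fbvm stasd qgql qfh byg vak
Hunk 3: at line 3 remove [qgql,qfh,byg] add [ryqi,chf,xwk] -> 7 lines: rnisk fbvm stasd ryqi chf xwk vak
Final line count: 7

Answer: 7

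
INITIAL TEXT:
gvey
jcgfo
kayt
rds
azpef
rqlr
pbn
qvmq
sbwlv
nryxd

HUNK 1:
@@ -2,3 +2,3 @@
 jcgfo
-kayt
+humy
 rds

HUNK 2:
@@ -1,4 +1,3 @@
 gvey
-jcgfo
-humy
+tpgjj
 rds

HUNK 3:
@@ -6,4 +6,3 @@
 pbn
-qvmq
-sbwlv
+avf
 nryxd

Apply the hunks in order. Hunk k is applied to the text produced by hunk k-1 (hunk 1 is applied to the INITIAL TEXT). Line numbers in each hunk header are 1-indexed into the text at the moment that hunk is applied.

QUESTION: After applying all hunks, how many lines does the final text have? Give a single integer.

Hunk 1: at line 2 remove [kayt] add [humy] -> 10 lines: gvey jcgfo humy rds azpef rqlr pbn qvmq sbwlv nryxd
Hunk 2: at line 1 remove [jcgfo,humy] add [tpgjj] -> 9 lines: gvey tpgjj rds azpef rqlr pbn qvmq sbwlv nryxd
Hunk 3: at line 6 remove [qvmq,sbwlv] add [avf] -> 8 lines: gvey tpgjj rds azpef rqlr pbn avf nryxd
Final line count: 8

Answer: 8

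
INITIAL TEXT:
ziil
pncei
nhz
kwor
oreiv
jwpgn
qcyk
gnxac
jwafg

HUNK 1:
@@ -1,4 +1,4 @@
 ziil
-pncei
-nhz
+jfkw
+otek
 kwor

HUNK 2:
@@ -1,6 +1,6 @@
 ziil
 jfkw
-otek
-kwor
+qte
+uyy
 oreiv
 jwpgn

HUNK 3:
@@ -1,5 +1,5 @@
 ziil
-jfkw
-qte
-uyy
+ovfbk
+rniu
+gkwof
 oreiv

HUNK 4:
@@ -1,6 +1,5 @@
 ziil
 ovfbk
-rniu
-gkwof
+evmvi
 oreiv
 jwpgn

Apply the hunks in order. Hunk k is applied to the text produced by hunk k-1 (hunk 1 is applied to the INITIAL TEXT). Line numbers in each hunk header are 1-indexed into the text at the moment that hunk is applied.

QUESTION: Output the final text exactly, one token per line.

Answer: ziil
ovfbk
evmvi
oreiv
jwpgn
qcyk
gnxac
jwafg

Derivation:
Hunk 1: at line 1 remove [pncei,nhz] add [jfkw,otek] -> 9 lines: ziil jfkw otek kwor oreiv jwpgn qcyk gnxac jwafg
Hunk 2: at line 1 remove [otek,kwor] add [qte,uyy] -> 9 lines: ziil jfkw qte uyy oreiv jwpgn qcyk gnxac jwafg
Hunk 3: at line 1 remove [jfkw,qte,uyy] add [ovfbk,rniu,gkwof] -> 9 lines: ziil ovfbk rniu gkwof oreiv jwpgn qcyk gnxac jwafg
Hunk 4: at line 1 remove [rniu,gkwof] add [evmvi] -> 8 lines: ziil ovfbk evmvi oreiv jwpgn qcyk gnxac jwafg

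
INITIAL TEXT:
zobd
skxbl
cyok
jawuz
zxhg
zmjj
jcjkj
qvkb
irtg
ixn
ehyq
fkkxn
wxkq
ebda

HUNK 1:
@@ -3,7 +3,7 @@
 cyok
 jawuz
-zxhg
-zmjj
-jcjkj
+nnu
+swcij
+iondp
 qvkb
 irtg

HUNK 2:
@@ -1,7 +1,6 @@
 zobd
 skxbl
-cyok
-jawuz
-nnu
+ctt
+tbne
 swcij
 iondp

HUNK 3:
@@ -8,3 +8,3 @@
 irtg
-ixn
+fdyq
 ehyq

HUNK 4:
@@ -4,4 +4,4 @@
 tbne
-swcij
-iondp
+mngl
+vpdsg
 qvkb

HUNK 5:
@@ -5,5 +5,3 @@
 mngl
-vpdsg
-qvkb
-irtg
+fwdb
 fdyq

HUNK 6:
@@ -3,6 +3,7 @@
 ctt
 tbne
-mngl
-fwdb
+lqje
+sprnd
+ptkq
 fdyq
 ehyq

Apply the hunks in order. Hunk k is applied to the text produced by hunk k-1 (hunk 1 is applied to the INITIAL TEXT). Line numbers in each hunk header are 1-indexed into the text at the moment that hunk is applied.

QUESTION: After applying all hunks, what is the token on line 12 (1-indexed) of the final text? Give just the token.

Answer: ebda

Derivation:
Hunk 1: at line 3 remove [zxhg,zmjj,jcjkj] add [nnu,swcij,iondp] -> 14 lines: zobd skxbl cyok jawuz nnu swcij iondp qvkb irtg ixn ehyq fkkxn wxkq ebda
Hunk 2: at line 1 remove [cyok,jawuz,nnu] add [ctt,tbne] -> 13 lines: zobd skxbl ctt tbne swcij iondp qvkb irtg ixn ehyq fkkxn wxkq ebda
Hunk 3: at line 8 remove [ixn] add [fdyq] -> 13 lines: zobd skxbl ctt tbne swcij iondp qvkb irtg fdyq ehyq fkkxn wxkq ebda
Hunk 4: at line 4 remove [swcij,iondp] add [mngl,vpdsg] -> 13 lines: zobd skxbl ctt tbne mngl vpdsg qvkb irtg fdyq ehyq fkkxn wxkq ebda
Hunk 5: at line 5 remove [vpdsg,qvkb,irtg] add [fwdb] -> 11 lines: zobd skxbl ctt tbne mngl fwdb fdyq ehyq fkkxn wxkq ebda
Hunk 6: at line 3 remove [mngl,fwdb] add [lqje,sprnd,ptkq] -> 12 lines: zobd skxbl ctt tbne lqje sprnd ptkq fdyq ehyq fkkxn wxkq ebda
Final line 12: ebda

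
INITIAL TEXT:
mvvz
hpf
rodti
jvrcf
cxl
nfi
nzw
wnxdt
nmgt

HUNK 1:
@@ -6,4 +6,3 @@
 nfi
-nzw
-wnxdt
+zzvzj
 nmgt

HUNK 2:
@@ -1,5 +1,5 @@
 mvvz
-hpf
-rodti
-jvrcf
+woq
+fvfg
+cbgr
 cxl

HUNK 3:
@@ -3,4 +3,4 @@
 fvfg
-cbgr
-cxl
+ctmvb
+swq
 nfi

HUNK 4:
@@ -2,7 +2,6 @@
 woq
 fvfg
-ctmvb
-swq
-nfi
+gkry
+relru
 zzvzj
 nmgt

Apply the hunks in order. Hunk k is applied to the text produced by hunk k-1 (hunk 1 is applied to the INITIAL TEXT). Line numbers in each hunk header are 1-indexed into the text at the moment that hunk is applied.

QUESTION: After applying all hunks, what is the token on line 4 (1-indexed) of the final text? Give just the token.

Hunk 1: at line 6 remove [nzw,wnxdt] add [zzvzj] -> 8 lines: mvvz hpf rodti jvrcf cxl nfi zzvzj nmgt
Hunk 2: at line 1 remove [hpf,rodti,jvrcf] add [woq,fvfg,cbgr] -> 8 lines: mvvz woq fvfg cbgr cxl nfi zzvzj nmgt
Hunk 3: at line 3 remove [cbgr,cxl] add [ctmvb,swq] -> 8 lines: mvvz woq fvfg ctmvb swq nfi zzvzj nmgt
Hunk 4: at line 2 remove [ctmvb,swq,nfi] add [gkry,relru] -> 7 lines: mvvz woq fvfg gkry relru zzvzj nmgt
Final line 4: gkry

Answer: gkry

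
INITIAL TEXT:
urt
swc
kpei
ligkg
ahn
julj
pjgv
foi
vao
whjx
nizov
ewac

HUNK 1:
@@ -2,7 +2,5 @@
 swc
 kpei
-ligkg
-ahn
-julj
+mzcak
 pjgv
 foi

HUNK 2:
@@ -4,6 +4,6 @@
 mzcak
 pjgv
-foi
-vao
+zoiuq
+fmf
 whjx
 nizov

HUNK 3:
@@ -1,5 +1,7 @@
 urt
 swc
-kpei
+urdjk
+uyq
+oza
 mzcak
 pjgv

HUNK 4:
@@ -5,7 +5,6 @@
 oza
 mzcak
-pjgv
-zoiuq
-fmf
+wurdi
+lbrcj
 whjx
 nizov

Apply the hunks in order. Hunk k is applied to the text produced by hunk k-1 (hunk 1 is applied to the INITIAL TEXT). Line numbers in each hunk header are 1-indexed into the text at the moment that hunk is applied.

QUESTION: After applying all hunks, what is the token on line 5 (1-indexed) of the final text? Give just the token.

Hunk 1: at line 2 remove [ligkg,ahn,julj] add [mzcak] -> 10 lines: urt swc kpei mzcak pjgv foi vao whjx nizov ewac
Hunk 2: at line 4 remove [foi,vao] add [zoiuq,fmf] -> 10 lines: urt swc kpei mzcak pjgv zoiuq fmf whjx nizov ewac
Hunk 3: at line 1 remove [kpei] add [urdjk,uyq,oza] -> 12 lines: urt swc urdjk uyq oza mzcak pjgv zoiuq fmf whjx nizov ewac
Hunk 4: at line 5 remove [pjgv,zoiuq,fmf] add [wurdi,lbrcj] -> 11 lines: urt swc urdjk uyq oza mzcak wurdi lbrcj whjx nizov ewac
Final line 5: oza

Answer: oza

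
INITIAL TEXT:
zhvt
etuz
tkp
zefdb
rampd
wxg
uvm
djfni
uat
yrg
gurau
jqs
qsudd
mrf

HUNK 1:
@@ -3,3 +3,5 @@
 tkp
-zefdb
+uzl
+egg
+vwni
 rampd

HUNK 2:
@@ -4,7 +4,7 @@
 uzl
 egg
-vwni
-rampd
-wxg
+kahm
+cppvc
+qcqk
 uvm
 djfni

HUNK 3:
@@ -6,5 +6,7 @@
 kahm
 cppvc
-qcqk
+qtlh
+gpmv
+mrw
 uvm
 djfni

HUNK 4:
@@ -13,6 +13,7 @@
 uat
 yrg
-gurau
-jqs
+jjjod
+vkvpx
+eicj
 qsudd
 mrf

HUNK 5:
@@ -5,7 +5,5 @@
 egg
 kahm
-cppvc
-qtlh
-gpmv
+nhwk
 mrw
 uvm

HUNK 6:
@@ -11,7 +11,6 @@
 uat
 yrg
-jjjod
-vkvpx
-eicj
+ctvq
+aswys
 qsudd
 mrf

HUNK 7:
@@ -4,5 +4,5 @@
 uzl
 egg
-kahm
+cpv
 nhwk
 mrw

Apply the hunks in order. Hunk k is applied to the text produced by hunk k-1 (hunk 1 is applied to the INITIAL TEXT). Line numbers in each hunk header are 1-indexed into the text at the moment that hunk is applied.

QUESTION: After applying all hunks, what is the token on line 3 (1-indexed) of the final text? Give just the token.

Answer: tkp

Derivation:
Hunk 1: at line 3 remove [zefdb] add [uzl,egg,vwni] -> 16 lines: zhvt etuz tkp uzl egg vwni rampd wxg uvm djfni uat yrg gurau jqs qsudd mrf
Hunk 2: at line 4 remove [vwni,rampd,wxg] add [kahm,cppvc,qcqk] -> 16 lines: zhvt etuz tkp uzl egg kahm cppvc qcqk uvm djfni uat yrg gurau jqs qsudd mrf
Hunk 3: at line 6 remove [qcqk] add [qtlh,gpmv,mrw] -> 18 lines: zhvt etuz tkp uzl egg kahm cppvc qtlh gpmv mrw uvm djfni uat yrg gurau jqs qsudd mrf
Hunk 4: at line 13 remove [gurau,jqs] add [jjjod,vkvpx,eicj] -> 19 lines: zhvt etuz tkp uzl egg kahm cppvc qtlh gpmv mrw uvm djfni uat yrg jjjod vkvpx eicj qsudd mrf
Hunk 5: at line 5 remove [cppvc,qtlh,gpmv] add [nhwk] -> 17 lines: zhvt etuz tkp uzl egg kahm nhwk mrw uvm djfni uat yrg jjjod vkvpx eicj qsudd mrf
Hunk 6: at line 11 remove [jjjod,vkvpx,eicj] add [ctvq,aswys] -> 16 lines: zhvt etuz tkp uzl egg kahm nhwk mrw uvm djfni uat yrg ctvq aswys qsudd mrf
Hunk 7: at line 4 remove [kahm] add [cpv] -> 16 lines: zhvt etuz tkp uzl egg cpv nhwk mrw uvm djfni uat yrg ctvq aswys qsudd mrf
Final line 3: tkp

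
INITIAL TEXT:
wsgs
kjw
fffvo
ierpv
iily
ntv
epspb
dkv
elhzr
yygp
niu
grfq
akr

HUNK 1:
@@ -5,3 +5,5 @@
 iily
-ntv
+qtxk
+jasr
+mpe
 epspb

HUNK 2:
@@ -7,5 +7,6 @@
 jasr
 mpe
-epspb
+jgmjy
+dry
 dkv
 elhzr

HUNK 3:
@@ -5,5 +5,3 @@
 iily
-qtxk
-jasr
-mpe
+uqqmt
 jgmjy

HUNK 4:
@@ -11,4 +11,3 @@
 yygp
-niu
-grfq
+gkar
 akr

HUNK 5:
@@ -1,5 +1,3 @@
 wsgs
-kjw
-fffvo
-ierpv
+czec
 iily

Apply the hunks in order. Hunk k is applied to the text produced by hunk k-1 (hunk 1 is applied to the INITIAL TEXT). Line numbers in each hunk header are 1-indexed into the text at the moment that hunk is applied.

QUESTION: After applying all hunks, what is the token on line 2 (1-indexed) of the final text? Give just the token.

Answer: czec

Derivation:
Hunk 1: at line 5 remove [ntv] add [qtxk,jasr,mpe] -> 15 lines: wsgs kjw fffvo ierpv iily qtxk jasr mpe epspb dkv elhzr yygp niu grfq akr
Hunk 2: at line 7 remove [epspb] add [jgmjy,dry] -> 16 lines: wsgs kjw fffvo ierpv iily qtxk jasr mpe jgmjy dry dkv elhzr yygp niu grfq akr
Hunk 3: at line 5 remove [qtxk,jasr,mpe] add [uqqmt] -> 14 lines: wsgs kjw fffvo ierpv iily uqqmt jgmjy dry dkv elhzr yygp niu grfq akr
Hunk 4: at line 11 remove [niu,grfq] add [gkar] -> 13 lines: wsgs kjw fffvo ierpv iily uqqmt jgmjy dry dkv elhzr yygp gkar akr
Hunk 5: at line 1 remove [kjw,fffvo,ierpv] add [czec] -> 11 lines: wsgs czec iily uqqmt jgmjy dry dkv elhzr yygp gkar akr
Final line 2: czec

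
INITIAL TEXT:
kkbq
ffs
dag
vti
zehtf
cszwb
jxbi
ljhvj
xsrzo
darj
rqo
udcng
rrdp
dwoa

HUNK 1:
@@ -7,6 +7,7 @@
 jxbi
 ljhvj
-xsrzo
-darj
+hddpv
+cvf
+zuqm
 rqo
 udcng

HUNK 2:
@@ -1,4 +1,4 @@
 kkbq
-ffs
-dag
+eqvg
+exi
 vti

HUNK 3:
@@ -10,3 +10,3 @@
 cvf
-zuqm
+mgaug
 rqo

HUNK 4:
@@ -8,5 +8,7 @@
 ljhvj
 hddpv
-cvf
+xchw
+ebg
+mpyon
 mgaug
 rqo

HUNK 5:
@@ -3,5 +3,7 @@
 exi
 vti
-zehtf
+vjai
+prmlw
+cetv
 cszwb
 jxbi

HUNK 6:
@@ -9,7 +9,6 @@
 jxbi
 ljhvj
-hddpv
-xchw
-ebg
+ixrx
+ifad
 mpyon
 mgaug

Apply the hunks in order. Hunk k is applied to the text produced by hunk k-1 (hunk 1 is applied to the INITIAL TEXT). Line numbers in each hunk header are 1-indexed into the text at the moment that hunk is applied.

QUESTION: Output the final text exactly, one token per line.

Answer: kkbq
eqvg
exi
vti
vjai
prmlw
cetv
cszwb
jxbi
ljhvj
ixrx
ifad
mpyon
mgaug
rqo
udcng
rrdp
dwoa

Derivation:
Hunk 1: at line 7 remove [xsrzo,darj] add [hddpv,cvf,zuqm] -> 15 lines: kkbq ffs dag vti zehtf cszwb jxbi ljhvj hddpv cvf zuqm rqo udcng rrdp dwoa
Hunk 2: at line 1 remove [ffs,dag] add [eqvg,exi] -> 15 lines: kkbq eqvg exi vti zehtf cszwb jxbi ljhvj hddpv cvf zuqm rqo udcng rrdp dwoa
Hunk 3: at line 10 remove [zuqm] add [mgaug] -> 15 lines: kkbq eqvg exi vti zehtf cszwb jxbi ljhvj hddpv cvf mgaug rqo udcng rrdp dwoa
Hunk 4: at line 8 remove [cvf] add [xchw,ebg,mpyon] -> 17 lines: kkbq eqvg exi vti zehtf cszwb jxbi ljhvj hddpv xchw ebg mpyon mgaug rqo udcng rrdp dwoa
Hunk 5: at line 3 remove [zehtf] add [vjai,prmlw,cetv] -> 19 lines: kkbq eqvg exi vti vjai prmlw cetv cszwb jxbi ljhvj hddpv xchw ebg mpyon mgaug rqo udcng rrdp dwoa
Hunk 6: at line 9 remove [hddpv,xchw,ebg] add [ixrx,ifad] -> 18 lines: kkbq eqvg exi vti vjai prmlw cetv cszwb jxbi ljhvj ixrx ifad mpyon mgaug rqo udcng rrdp dwoa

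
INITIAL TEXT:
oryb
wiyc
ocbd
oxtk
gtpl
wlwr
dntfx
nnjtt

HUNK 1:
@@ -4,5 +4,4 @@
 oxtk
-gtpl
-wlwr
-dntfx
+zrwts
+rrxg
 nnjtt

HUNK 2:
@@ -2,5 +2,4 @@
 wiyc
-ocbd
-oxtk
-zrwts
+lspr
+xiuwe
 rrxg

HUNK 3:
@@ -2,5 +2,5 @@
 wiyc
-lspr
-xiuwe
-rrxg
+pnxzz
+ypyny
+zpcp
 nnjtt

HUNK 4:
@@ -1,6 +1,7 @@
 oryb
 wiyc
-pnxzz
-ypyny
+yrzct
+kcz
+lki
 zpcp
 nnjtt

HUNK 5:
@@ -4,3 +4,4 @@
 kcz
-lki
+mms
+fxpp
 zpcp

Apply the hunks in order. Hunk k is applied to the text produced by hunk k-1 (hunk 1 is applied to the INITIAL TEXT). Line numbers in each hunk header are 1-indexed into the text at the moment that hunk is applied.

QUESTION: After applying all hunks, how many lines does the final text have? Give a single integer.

Answer: 8

Derivation:
Hunk 1: at line 4 remove [gtpl,wlwr,dntfx] add [zrwts,rrxg] -> 7 lines: oryb wiyc ocbd oxtk zrwts rrxg nnjtt
Hunk 2: at line 2 remove [ocbd,oxtk,zrwts] add [lspr,xiuwe] -> 6 lines: oryb wiyc lspr xiuwe rrxg nnjtt
Hunk 3: at line 2 remove [lspr,xiuwe,rrxg] add [pnxzz,ypyny,zpcp] -> 6 lines: oryb wiyc pnxzz ypyny zpcp nnjtt
Hunk 4: at line 1 remove [pnxzz,ypyny] add [yrzct,kcz,lki] -> 7 lines: oryb wiyc yrzct kcz lki zpcp nnjtt
Hunk 5: at line 4 remove [lki] add [mms,fxpp] -> 8 lines: oryb wiyc yrzct kcz mms fxpp zpcp nnjtt
Final line count: 8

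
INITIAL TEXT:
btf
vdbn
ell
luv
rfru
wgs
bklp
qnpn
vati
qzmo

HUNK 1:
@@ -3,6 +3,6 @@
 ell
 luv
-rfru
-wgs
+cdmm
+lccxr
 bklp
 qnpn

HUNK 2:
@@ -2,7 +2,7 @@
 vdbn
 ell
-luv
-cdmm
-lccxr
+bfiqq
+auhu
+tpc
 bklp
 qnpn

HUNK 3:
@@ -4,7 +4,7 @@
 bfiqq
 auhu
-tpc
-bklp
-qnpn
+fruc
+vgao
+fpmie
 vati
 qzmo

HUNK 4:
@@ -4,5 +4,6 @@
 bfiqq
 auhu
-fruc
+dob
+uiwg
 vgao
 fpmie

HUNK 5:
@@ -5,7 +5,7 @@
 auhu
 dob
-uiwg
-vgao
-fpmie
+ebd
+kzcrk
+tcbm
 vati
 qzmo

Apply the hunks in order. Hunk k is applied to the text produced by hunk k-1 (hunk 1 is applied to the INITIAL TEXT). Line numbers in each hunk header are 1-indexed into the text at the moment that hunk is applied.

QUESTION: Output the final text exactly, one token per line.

Answer: btf
vdbn
ell
bfiqq
auhu
dob
ebd
kzcrk
tcbm
vati
qzmo

Derivation:
Hunk 1: at line 3 remove [rfru,wgs] add [cdmm,lccxr] -> 10 lines: btf vdbn ell luv cdmm lccxr bklp qnpn vati qzmo
Hunk 2: at line 2 remove [luv,cdmm,lccxr] add [bfiqq,auhu,tpc] -> 10 lines: btf vdbn ell bfiqq auhu tpc bklp qnpn vati qzmo
Hunk 3: at line 4 remove [tpc,bklp,qnpn] add [fruc,vgao,fpmie] -> 10 lines: btf vdbn ell bfiqq auhu fruc vgao fpmie vati qzmo
Hunk 4: at line 4 remove [fruc] add [dob,uiwg] -> 11 lines: btf vdbn ell bfiqq auhu dob uiwg vgao fpmie vati qzmo
Hunk 5: at line 5 remove [uiwg,vgao,fpmie] add [ebd,kzcrk,tcbm] -> 11 lines: btf vdbn ell bfiqq auhu dob ebd kzcrk tcbm vati qzmo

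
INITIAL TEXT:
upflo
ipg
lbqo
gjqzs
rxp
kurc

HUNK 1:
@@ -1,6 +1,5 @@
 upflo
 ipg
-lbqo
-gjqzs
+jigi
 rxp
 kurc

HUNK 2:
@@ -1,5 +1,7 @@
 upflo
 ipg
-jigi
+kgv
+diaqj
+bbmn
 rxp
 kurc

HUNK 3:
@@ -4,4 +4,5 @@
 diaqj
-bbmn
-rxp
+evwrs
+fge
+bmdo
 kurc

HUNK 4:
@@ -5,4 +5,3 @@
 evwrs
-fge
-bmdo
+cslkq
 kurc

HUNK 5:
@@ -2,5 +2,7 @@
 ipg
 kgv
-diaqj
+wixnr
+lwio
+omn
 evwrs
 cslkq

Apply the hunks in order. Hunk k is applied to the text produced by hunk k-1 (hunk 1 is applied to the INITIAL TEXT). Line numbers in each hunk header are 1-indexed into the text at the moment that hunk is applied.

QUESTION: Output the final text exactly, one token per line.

Hunk 1: at line 1 remove [lbqo,gjqzs] add [jigi] -> 5 lines: upflo ipg jigi rxp kurc
Hunk 2: at line 1 remove [jigi] add [kgv,diaqj,bbmn] -> 7 lines: upflo ipg kgv diaqj bbmn rxp kurc
Hunk 3: at line 4 remove [bbmn,rxp] add [evwrs,fge,bmdo] -> 8 lines: upflo ipg kgv diaqj evwrs fge bmdo kurc
Hunk 4: at line 5 remove [fge,bmdo] add [cslkq] -> 7 lines: upflo ipg kgv diaqj evwrs cslkq kurc
Hunk 5: at line 2 remove [diaqj] add [wixnr,lwio,omn] -> 9 lines: upflo ipg kgv wixnr lwio omn evwrs cslkq kurc

Answer: upflo
ipg
kgv
wixnr
lwio
omn
evwrs
cslkq
kurc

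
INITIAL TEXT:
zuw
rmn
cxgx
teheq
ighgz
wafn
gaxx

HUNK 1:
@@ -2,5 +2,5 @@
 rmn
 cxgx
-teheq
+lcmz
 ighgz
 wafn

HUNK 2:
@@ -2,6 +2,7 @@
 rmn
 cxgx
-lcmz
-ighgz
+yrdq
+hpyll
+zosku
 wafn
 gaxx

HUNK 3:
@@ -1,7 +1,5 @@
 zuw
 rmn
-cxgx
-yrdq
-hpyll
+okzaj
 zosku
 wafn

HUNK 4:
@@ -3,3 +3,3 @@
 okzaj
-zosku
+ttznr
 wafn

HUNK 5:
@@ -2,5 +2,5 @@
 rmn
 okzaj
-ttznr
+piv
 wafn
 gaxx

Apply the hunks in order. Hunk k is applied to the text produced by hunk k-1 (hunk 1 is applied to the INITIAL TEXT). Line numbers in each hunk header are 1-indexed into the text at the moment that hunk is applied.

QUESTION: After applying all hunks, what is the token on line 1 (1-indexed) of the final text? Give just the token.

Answer: zuw

Derivation:
Hunk 1: at line 2 remove [teheq] add [lcmz] -> 7 lines: zuw rmn cxgx lcmz ighgz wafn gaxx
Hunk 2: at line 2 remove [lcmz,ighgz] add [yrdq,hpyll,zosku] -> 8 lines: zuw rmn cxgx yrdq hpyll zosku wafn gaxx
Hunk 3: at line 1 remove [cxgx,yrdq,hpyll] add [okzaj] -> 6 lines: zuw rmn okzaj zosku wafn gaxx
Hunk 4: at line 3 remove [zosku] add [ttznr] -> 6 lines: zuw rmn okzaj ttznr wafn gaxx
Hunk 5: at line 2 remove [ttznr] add [piv] -> 6 lines: zuw rmn okzaj piv wafn gaxx
Final line 1: zuw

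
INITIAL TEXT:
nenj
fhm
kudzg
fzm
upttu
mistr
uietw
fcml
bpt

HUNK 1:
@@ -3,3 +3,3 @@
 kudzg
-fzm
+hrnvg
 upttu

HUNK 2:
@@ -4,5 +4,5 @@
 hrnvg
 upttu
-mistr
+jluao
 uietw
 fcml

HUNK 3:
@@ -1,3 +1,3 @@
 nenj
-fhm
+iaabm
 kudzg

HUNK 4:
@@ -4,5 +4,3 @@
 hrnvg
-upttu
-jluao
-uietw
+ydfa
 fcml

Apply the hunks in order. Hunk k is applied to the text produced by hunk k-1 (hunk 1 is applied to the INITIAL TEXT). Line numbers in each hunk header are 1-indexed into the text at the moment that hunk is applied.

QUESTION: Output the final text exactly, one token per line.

Hunk 1: at line 3 remove [fzm] add [hrnvg] -> 9 lines: nenj fhm kudzg hrnvg upttu mistr uietw fcml bpt
Hunk 2: at line 4 remove [mistr] add [jluao] -> 9 lines: nenj fhm kudzg hrnvg upttu jluao uietw fcml bpt
Hunk 3: at line 1 remove [fhm] add [iaabm] -> 9 lines: nenj iaabm kudzg hrnvg upttu jluao uietw fcml bpt
Hunk 4: at line 4 remove [upttu,jluao,uietw] add [ydfa] -> 7 lines: nenj iaabm kudzg hrnvg ydfa fcml bpt

Answer: nenj
iaabm
kudzg
hrnvg
ydfa
fcml
bpt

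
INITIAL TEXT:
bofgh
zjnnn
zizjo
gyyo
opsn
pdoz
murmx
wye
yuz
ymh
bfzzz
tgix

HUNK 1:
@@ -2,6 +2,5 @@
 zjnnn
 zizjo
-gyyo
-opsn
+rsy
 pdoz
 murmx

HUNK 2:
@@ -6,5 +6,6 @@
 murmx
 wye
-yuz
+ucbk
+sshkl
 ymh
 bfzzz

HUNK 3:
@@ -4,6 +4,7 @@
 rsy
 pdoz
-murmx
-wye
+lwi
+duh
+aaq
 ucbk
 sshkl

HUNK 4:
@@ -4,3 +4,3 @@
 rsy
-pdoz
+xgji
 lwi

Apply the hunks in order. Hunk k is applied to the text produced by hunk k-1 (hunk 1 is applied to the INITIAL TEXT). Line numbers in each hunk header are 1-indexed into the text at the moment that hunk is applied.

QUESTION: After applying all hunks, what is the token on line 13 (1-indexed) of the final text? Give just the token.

Hunk 1: at line 2 remove [gyyo,opsn] add [rsy] -> 11 lines: bofgh zjnnn zizjo rsy pdoz murmx wye yuz ymh bfzzz tgix
Hunk 2: at line 6 remove [yuz] add [ucbk,sshkl] -> 12 lines: bofgh zjnnn zizjo rsy pdoz murmx wye ucbk sshkl ymh bfzzz tgix
Hunk 3: at line 4 remove [murmx,wye] add [lwi,duh,aaq] -> 13 lines: bofgh zjnnn zizjo rsy pdoz lwi duh aaq ucbk sshkl ymh bfzzz tgix
Hunk 4: at line 4 remove [pdoz] add [xgji] -> 13 lines: bofgh zjnnn zizjo rsy xgji lwi duh aaq ucbk sshkl ymh bfzzz tgix
Final line 13: tgix

Answer: tgix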